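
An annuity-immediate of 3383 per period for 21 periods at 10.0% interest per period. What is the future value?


FV = PMT * ((1+i)^n - 1) / i
= 3383 * ((1.1)^21 - 1) / 0.1
= 3383 * (7.40025 - 1) / 0.1
= 216520.4556


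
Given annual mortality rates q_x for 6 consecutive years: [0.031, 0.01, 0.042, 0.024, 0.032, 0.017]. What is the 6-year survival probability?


p_k = 1 - q_k for each year
Survival = product of (1 - q_k)
= 0.969 * 0.99 * 0.958 * 0.976 * 0.968 * 0.983
= 0.8535


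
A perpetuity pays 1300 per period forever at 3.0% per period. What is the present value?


PV = PMT / i
= 1300 / 0.03
= 43333.3333


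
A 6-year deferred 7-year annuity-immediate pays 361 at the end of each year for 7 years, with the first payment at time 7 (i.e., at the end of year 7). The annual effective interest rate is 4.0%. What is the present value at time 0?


PV at time 6 of the 7-year annuity-immediate:
a_n = 361 * (1-(1+0.04)^(-7))/0.04 = 2166.7417
Discount back 6 years to time 0:
PV = 2166.7417 * (1+0.04)^(-6)
= 2166.7417 * 0.790315
= 1712.4075


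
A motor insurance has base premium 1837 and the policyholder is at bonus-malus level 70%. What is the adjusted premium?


adjusted = base * BM_level / 100
= 1837 * 70 / 100
= 1837 * 0.7
= 1285.9


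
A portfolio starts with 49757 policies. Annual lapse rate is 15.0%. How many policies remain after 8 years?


remaining = initial * (1 - lapse)^years
= 49757 * (1 - 0.15)^8
= 49757 * 0.272491
= 13558.3111


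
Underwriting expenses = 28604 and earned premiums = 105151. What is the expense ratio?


Expense ratio = expenses / premiums
= 28604 / 105151
= 0.272


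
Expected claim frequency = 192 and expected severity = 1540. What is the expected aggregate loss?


E[S] = E[N] * E[X]
= 192 * 1540
= 295680


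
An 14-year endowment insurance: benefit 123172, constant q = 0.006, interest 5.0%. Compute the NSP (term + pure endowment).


Term component = 7070.19
Pure endowment = 14_p_x * v^14 * benefit = 0.919199 * 0.505068 * 123172 = 57183.5598
NSP = 64253.7499


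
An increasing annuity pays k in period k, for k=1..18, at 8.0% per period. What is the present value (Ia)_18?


(Ia)_n = sum_{k=1}^{n} k * v^k, v = 1/(1+i)
v = 0.925926
Sum computed term by term:
(Ia)_18 = 70.2144


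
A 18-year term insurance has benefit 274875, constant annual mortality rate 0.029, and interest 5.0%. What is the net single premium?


NSP = benefit * sum_{k=0}^{n-1} k_p_x * q * v^(k+1)
With constant q=0.029, v=0.952381
Sum = 0.277282
NSP = 274875 * 0.277282
= 76217.8119


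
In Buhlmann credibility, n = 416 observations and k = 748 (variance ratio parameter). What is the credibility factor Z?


Z = n / (n + k)
= 416 / (416 + 748)
= 416 / 1164
= 0.3574


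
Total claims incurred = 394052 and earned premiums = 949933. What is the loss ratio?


Loss ratio = claims / premiums
= 394052 / 949933
= 0.4148


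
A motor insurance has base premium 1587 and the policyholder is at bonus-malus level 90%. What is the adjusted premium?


adjusted = base * BM_level / 100
= 1587 * 90 / 100
= 1587 * 0.9
= 1428.3


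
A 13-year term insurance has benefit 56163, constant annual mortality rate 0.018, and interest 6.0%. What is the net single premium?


NSP = benefit * sum_{k=0}^{n-1} k_p_x * q * v^(k+1)
With constant q=0.018, v=0.943396
Sum = 0.145331
NSP = 56163 * 0.145331
= 8162.2388


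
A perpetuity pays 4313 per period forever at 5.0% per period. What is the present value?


PV = PMT / i
= 4313 / 0.05
= 86260.0


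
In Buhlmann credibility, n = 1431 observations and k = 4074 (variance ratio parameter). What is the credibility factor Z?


Z = n / (n + k)
= 1431 / (1431 + 4074)
= 1431 / 5505
= 0.2599


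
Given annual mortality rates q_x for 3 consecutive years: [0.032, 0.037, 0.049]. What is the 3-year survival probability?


p_k = 1 - q_k for each year
Survival = product of (1 - q_k)
= 0.968 * 0.963 * 0.951
= 0.8865


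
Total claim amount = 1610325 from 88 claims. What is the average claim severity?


severity = total / number
= 1610325 / 88
= 18299.1477


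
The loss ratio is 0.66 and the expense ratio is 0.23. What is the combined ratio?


Combined ratio = loss ratio + expense ratio
= 0.66 + 0.23
= 0.89


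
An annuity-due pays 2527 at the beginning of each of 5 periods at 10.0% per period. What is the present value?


PV_due = PMT * (1-(1+i)^(-n))/i * (1+i)
PV_immediate = 9579.3182
PV_due = 9579.3182 * 1.1
= 10537.25


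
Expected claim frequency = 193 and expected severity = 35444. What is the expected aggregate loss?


E[S] = E[N] * E[X]
= 193 * 35444
= 6.8407e+06


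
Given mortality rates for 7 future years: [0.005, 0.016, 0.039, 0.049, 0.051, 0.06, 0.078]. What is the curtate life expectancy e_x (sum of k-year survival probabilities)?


e_x = sum_{k=1}^{n} k_p_x
k_p_x values:
  1_p_x = 0.995
  2_p_x = 0.97908
  3_p_x = 0.940896
  4_p_x = 0.894792
  5_p_x = 0.849158
  6_p_x = 0.798208
  7_p_x = 0.735948
e_x = 6.1931


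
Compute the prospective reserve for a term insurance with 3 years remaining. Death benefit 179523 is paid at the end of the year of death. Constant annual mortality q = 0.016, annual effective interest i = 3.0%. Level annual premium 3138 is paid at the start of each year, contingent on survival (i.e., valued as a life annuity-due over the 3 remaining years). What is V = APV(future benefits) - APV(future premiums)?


v = 1/(1+i) = 0.970874
APV(future benefits) per unit = sum_{k=0}^{2} k_p_x * q * v^(k+1) = 0.044552
APV(future benefits) = 179523 * 0.044552 = 7998.05
Life annuity-due factor ä_{x:3} = sum_{k=0}^{2} k_p_x * v^k = 2.868014
APV(future premiums) = 3138 * 2.868014 = 8999.8278
V = 7998.05 - 8999.8278
= -1001.7778


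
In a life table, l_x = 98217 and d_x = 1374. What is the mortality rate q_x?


q_x = d_x / l_x
= 1374 / 98217
= 0.014


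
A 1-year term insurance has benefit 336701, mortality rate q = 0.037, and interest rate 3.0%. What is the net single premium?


NSP = benefit * q * v
v = 1/(1+i) = 0.970874
NSP = 336701 * 0.037 * 0.970874
= 12095.0845


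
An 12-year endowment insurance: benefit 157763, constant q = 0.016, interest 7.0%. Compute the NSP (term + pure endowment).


Term component = 18612.2881
Pure endowment = 12_p_x * v^12 * benefit = 0.824027 * 0.444012 * 157763 = 57721.9514
NSP = 76334.2395


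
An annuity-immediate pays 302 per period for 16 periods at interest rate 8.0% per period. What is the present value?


PV = PMT * (1 - (1+i)^(-n)) / i
= 302 * (1 - (1+0.08)^(-16)) / 0.08
= 302 * (1 - 0.29189) / 0.08
= 302 * 8.851369
= 2673.1135


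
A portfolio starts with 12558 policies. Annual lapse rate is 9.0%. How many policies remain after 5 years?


remaining = initial * (1 - lapse)^years
= 12558 * (1 - 0.09)^5
= 12558 * 0.624032
= 7836.5957


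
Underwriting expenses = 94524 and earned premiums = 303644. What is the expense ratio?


Expense ratio = expenses / premiums
= 94524 / 303644
= 0.3113


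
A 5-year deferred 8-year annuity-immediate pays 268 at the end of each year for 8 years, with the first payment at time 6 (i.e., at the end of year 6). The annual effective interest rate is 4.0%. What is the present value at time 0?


PV at time 5 of the 8-year annuity-immediate:
a_n = 268 * (1-(1+0.04)^(-8))/0.04 = 1804.3756
Discount back 5 years to time 0:
PV = 1804.3756 * (1+0.04)^(-5)
= 1804.3756 * 0.821927
= 1483.0652


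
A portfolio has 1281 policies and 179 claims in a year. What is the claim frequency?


frequency = claims / policies
= 179 / 1281
= 0.1397


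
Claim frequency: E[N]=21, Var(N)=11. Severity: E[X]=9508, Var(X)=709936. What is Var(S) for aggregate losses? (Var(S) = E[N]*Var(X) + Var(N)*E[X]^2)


Var(S) = E[N]*Var(X) + Var(N)*E[X]^2
= 21*709936 + 11*9508^2
= 14908656 + 994422704
= 1.0093e+09


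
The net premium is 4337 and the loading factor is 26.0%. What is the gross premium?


Gross = net * (1 + loading)
= 4337 * (1 + 0.26)
= 4337 * 1.26
= 5464.62


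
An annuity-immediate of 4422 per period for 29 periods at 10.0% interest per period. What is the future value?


FV = PMT * ((1+i)^n - 1) / i
= 4422 * ((1.1)^29 - 1) / 0.1
= 4422 * (15.863093 - 1) / 0.1
= 657245.9712


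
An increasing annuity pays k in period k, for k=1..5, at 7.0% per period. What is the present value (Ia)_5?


(Ia)_n = sum_{k=1}^{n} k * v^k, v = 1/(1+i)
v = 0.934579
Sum computed term by term:
(Ia)_5 = 11.7469


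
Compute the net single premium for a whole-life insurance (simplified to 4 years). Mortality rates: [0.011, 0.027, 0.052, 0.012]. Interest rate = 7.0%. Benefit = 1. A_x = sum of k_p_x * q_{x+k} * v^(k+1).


v = 0.934579
Year 0: k_p_x=1.0, q=0.011, term=0.01028
Year 1: k_p_x=0.989, q=0.027, term=0.023323
Year 2: k_p_x=0.962297, q=0.052, term=0.040847
Year 3: k_p_x=0.912258, q=0.012, term=0.008351
A_x = 0.0828


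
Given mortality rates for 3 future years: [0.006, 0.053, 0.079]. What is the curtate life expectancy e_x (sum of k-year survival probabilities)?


e_x = sum_{k=1}^{n} k_p_x
k_p_x values:
  1_p_x = 0.994
  2_p_x = 0.941318
  3_p_x = 0.866954
e_x = 2.8023


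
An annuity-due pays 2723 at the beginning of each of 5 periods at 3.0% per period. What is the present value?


PV_due = PMT * (1-(1+i)^(-n))/i * (1+i)
PV_immediate = 12470.5427
PV_due = 12470.5427 * 1.03
= 12844.659


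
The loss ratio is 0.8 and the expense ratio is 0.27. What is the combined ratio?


Combined ratio = loss ratio + expense ratio
= 0.8 + 0.27
= 1.07


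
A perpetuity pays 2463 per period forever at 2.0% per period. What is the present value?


PV = PMT / i
= 2463 / 0.02
= 123150.0


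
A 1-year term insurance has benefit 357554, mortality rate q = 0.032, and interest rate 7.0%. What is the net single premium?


NSP = benefit * q * v
v = 1/(1+i) = 0.934579
NSP = 357554 * 0.032 * 0.934579
= 10693.2037


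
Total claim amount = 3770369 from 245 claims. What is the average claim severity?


severity = total / number
= 3770369 / 245
= 15389.2612


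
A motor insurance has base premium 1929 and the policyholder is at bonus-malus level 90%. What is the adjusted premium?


adjusted = base * BM_level / 100
= 1929 * 90 / 100
= 1929 * 0.9
= 1736.1


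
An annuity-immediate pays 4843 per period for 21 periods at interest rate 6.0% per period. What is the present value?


PV = PMT * (1 - (1+i)^(-n)) / i
= 4843 * (1 - (1+0.06)^(-21)) / 0.06
= 4843 * (1 - 0.294155) / 0.06
= 4843 * 11.764077
= 56973.4231


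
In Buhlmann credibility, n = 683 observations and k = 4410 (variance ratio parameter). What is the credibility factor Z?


Z = n / (n + k)
= 683 / (683 + 4410)
= 683 / 5093
= 0.1341


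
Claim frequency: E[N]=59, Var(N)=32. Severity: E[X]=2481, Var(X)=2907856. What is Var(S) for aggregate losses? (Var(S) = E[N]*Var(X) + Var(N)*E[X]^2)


Var(S) = E[N]*Var(X) + Var(N)*E[X]^2
= 59*2907856 + 32*2481^2
= 171563504 + 196971552
= 3.6854e+08


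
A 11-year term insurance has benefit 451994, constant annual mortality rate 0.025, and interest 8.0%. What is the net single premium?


NSP = benefit * sum_{k=0}^{n-1} k_p_x * q * v^(k+1)
With constant q=0.025, v=0.925926
Sum = 0.160802
NSP = 451994 * 0.160802
= 72681.6462


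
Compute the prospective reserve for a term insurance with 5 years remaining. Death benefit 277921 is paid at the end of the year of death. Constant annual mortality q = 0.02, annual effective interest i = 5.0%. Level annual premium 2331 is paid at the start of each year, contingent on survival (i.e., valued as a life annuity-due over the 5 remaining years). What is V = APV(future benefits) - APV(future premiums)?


v = 1/(1+i) = 0.952381
APV(future benefits) per unit = sum_{k=0}^{4} k_p_x * q * v^(k+1) = 0.083358
APV(future benefits) = 277921 * 0.083358 = 23167.0501
Life annuity-due factor ä_{x:5} = sum_{k=0}^{4} k_p_x * v^k = 4.376316
APV(future premiums) = 2331 * 4.376316 = 10201.1927
V = 23167.0501 - 10201.1927
= 12965.8574


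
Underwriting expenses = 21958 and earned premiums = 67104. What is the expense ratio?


Expense ratio = expenses / premiums
= 21958 / 67104
= 0.3272


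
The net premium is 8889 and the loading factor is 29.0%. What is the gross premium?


Gross = net * (1 + loading)
= 8889 * (1 + 0.29)
= 8889 * 1.29
= 11466.81


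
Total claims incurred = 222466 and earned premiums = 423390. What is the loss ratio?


Loss ratio = claims / premiums
= 222466 / 423390
= 0.5254


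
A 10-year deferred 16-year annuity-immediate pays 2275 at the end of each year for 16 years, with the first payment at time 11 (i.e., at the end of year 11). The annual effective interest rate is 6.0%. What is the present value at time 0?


PV at time 10 of the 16-year annuity-immediate:
a_n = 2275 * (1-(1+0.06)^(-16))/0.06 = 22990.9117
Discount back 10 years to time 0:
PV = 22990.9117 * (1+0.06)^(-10)
= 22990.9117 * 0.558395
= 12838.005


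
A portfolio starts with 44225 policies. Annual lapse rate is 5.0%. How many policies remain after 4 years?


remaining = initial * (1 - lapse)^years
= 44225 * (1 - 0.05)^4
= 44225 * 0.814506
= 36021.5389


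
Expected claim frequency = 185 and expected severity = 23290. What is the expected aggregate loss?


E[S] = E[N] * E[X]
= 185 * 23290
= 4.3086e+06


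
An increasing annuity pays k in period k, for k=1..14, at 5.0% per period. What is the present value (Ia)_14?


(Ia)_n = sum_{k=1}^{n} k * v^k, v = 1/(1+i)
v = 0.952381
Sum computed term by term:
(Ia)_14 = 66.4524


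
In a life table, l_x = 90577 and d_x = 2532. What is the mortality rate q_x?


q_x = d_x / l_x
= 2532 / 90577
= 0.028


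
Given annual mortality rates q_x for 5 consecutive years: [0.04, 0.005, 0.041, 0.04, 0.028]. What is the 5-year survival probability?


p_k = 1 - q_k for each year
Survival = product of (1 - q_k)
= 0.96 * 0.995 * 0.959 * 0.96 * 0.972
= 0.8548


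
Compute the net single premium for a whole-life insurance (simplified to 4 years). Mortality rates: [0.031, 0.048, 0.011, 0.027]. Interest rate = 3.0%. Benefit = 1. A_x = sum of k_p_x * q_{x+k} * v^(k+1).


v = 0.970874
Year 0: k_p_x=1.0, q=0.031, term=0.030097
Year 1: k_p_x=0.969, q=0.048, term=0.043842
Year 2: k_p_x=0.922488, q=0.011, term=0.009286
Year 3: k_p_x=0.912341, q=0.027, term=0.021886
A_x = 0.1051


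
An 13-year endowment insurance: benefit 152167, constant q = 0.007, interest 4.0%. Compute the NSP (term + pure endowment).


Term component = 10240.1418
Pure endowment = 13_p_x * v^13 * benefit = 0.912726 * 0.600574 * 152167 = 83411.7625
NSP = 93651.9043


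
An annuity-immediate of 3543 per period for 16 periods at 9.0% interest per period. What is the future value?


FV = PMT * ((1+i)^n - 1) / i
= 3543 * ((1.09)^16 - 1) / 0.09
= 3543 * (3.970306 - 1) / 0.09
= 116931.0415


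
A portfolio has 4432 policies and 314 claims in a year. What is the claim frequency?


frequency = claims / policies
= 314 / 4432
= 0.0708


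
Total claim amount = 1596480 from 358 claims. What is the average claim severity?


severity = total / number
= 1596480 / 358
= 4459.4413


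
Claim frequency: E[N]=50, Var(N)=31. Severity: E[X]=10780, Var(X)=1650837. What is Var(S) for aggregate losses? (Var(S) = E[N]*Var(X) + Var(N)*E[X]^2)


Var(S) = E[N]*Var(X) + Var(N)*E[X]^2
= 50*1650837 + 31*10780^2
= 82541850 + 3602460400
= 3.6850e+09


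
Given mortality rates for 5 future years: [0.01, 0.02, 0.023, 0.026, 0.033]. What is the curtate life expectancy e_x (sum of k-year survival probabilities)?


e_x = sum_{k=1}^{n} k_p_x
k_p_x values:
  1_p_x = 0.99
  2_p_x = 0.9702
  3_p_x = 0.947885
  4_p_x = 0.92324
  5_p_x = 0.892773
e_x = 4.7241


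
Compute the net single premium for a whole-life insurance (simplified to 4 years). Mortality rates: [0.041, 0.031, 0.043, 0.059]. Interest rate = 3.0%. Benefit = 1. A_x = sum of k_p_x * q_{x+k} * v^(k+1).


v = 0.970874
Year 0: k_p_x=1.0, q=0.041, term=0.039806
Year 1: k_p_x=0.959, q=0.031, term=0.028022
Year 2: k_p_x=0.929271, q=0.043, term=0.036568
Year 3: k_p_x=0.889312, q=0.059, term=0.046618
A_x = 0.151


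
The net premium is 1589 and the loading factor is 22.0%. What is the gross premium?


Gross = net * (1 + loading)
= 1589 * (1 + 0.22)
= 1589 * 1.22
= 1938.58


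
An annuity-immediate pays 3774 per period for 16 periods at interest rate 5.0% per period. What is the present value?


PV = PMT * (1 - (1+i)^(-n)) / i
= 3774 * (1 - (1+0.05)^(-16)) / 0.05
= 3774 * (1 - 0.458112) / 0.05
= 3774 * 10.83777
= 40901.7423


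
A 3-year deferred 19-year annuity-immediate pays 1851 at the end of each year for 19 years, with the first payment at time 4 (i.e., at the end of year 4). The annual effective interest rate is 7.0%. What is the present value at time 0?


PV at time 3 of the 19-year annuity-immediate:
a_n = 1851 * (1-(1+0.07)^(-19))/0.07 = 19131.1868
Discount back 3 years to time 0:
PV = 19131.1868 * (1+0.07)^(-3)
= 19131.1868 * 0.816298
= 15616.7472


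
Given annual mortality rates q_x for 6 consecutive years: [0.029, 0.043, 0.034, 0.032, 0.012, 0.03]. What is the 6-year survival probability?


p_k = 1 - q_k for each year
Survival = product of (1 - q_k)
= 0.971 * 0.957 * 0.966 * 0.968 * 0.988 * 0.97
= 0.8327


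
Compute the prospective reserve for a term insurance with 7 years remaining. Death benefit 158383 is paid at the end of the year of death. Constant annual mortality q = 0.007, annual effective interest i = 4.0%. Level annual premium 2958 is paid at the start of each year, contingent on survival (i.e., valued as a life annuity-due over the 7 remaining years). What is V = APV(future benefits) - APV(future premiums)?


v = 1/(1+i) = 0.961538
APV(future benefits) per unit = sum_{k=0}^{6} k_p_x * q * v^(k+1) = 0.041188
APV(future benefits) = 158383 * 0.041188 = 6523.4145
Life annuity-due factor ä_{x:7} = sum_{k=0}^{6} k_p_x * v^k = 6.119299
APV(future premiums) = 2958 * 6.119299 = 18100.8878
V = 6523.4145 - 18100.8878
= -11577.4733


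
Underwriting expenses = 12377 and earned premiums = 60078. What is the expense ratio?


Expense ratio = expenses / premiums
= 12377 / 60078
= 0.206


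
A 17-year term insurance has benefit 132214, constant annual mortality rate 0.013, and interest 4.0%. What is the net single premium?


NSP = benefit * sum_{k=0}^{n-1} k_p_x * q * v^(k+1)
With constant q=0.013, v=0.961538
Sum = 0.144476
NSP = 132214 * 0.144476
= 19101.7027


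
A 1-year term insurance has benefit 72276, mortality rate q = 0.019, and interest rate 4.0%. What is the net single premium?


NSP = benefit * q * v
v = 1/(1+i) = 0.961538
NSP = 72276 * 0.019 * 0.961538
= 1320.4269


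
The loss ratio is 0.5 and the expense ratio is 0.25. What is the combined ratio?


Combined ratio = loss ratio + expense ratio
= 0.5 + 0.25
= 0.75


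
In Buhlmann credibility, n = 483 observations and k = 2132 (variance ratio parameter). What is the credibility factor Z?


Z = n / (n + k)
= 483 / (483 + 2132)
= 483 / 2615
= 0.1847


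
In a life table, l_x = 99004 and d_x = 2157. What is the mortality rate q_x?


q_x = d_x / l_x
= 2157 / 99004
= 0.0218


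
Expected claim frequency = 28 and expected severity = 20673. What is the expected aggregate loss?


E[S] = E[N] * E[X]
= 28 * 20673
= 578844


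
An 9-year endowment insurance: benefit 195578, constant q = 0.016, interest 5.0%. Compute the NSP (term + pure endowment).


Term component = 20979.7398
Pure endowment = 9_p_x * v^9 * benefit = 0.86488 * 0.644609 * 195578 = 109036.5734
NSP = 130016.3132


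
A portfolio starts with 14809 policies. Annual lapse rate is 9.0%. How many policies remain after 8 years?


remaining = initial * (1 - lapse)^years
= 14809 * (1 - 0.09)^8
= 14809 * 0.470253
= 6963.9697


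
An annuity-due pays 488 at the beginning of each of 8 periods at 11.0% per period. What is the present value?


PV_due = PMT * (1-(1+i)^(-n))/i * (1+i)
PV_immediate = 2511.3079
PV_due = 2511.3079 * 1.11
= 2787.5518


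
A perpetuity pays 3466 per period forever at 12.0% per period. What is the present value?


PV = PMT / i
= 3466 / 0.12
= 28883.3333


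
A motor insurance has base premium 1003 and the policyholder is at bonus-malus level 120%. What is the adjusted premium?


adjusted = base * BM_level / 100
= 1003 * 120 / 100
= 1003 * 1.2
= 1203.6


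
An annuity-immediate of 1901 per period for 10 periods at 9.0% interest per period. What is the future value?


FV = PMT * ((1+i)^n - 1) / i
= 1901 * ((1.09)^10 - 1) / 0.09
= 1901 * (2.367364 - 1) / 0.09
= 28881.7594


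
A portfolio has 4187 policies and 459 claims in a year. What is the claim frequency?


frequency = claims / policies
= 459 / 4187
= 0.1096


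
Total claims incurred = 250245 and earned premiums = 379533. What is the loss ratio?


Loss ratio = claims / premiums
= 250245 / 379533
= 0.6593


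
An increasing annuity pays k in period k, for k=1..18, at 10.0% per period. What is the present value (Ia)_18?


(Ia)_n = sum_{k=1}^{n} k * v^k, v = 1/(1+i)
v = 0.909091
Sum computed term by term:
(Ia)_18 = 57.841


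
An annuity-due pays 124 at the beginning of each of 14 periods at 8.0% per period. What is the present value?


PV_due = PMT * (1-(1+i)^(-n))/i * (1+i)
PV_immediate = 1022.2854
PV_due = 1022.2854 * 1.08
= 1104.0682


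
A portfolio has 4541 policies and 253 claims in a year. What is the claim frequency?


frequency = claims / policies
= 253 / 4541
= 0.0557


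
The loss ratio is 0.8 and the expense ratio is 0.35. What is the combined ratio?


Combined ratio = loss ratio + expense ratio
= 0.8 + 0.35
= 1.15


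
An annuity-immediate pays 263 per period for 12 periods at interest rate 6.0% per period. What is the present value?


PV = PMT * (1 - (1+i)^(-n)) / i
= 263 * (1 - (1+0.06)^(-12)) / 0.06
= 263 * (1 - 0.496969) / 0.06
= 263 * 8.383844
= 2204.951


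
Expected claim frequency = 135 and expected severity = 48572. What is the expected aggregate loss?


E[S] = E[N] * E[X]
= 135 * 48572
= 6.5572e+06


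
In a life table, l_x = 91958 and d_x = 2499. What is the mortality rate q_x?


q_x = d_x / l_x
= 2499 / 91958
= 0.0272


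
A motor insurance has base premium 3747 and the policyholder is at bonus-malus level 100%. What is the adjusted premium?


adjusted = base * BM_level / 100
= 3747 * 100 / 100
= 3747 * 1.0
= 3747.0


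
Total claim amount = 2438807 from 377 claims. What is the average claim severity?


severity = total / number
= 2438807 / 377
= 6468.9841


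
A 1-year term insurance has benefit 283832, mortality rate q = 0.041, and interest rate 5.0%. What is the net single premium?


NSP = benefit * q * v
v = 1/(1+i) = 0.952381
NSP = 283832 * 0.041 * 0.952381
= 11082.9638


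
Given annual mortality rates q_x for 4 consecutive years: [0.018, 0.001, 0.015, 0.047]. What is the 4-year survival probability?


p_k = 1 - q_k for each year
Survival = product of (1 - q_k)
= 0.982 * 0.999 * 0.985 * 0.953
= 0.9209


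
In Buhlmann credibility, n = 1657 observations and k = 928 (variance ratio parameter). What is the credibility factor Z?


Z = n / (n + k)
= 1657 / (1657 + 928)
= 1657 / 2585
= 0.641


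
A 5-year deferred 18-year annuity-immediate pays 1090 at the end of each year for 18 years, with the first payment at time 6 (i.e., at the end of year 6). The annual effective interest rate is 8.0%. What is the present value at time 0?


PV at time 5 of the 18-year annuity-immediate:
a_n = 1090 * (1-(1+0.08)^(-18))/0.08 = 10215.357
Discount back 5 years to time 0:
PV = 10215.357 * (1+0.08)^(-5)
= 10215.357 * 0.680583
= 6952.4003


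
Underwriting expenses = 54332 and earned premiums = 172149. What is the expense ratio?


Expense ratio = expenses / premiums
= 54332 / 172149
= 0.3156


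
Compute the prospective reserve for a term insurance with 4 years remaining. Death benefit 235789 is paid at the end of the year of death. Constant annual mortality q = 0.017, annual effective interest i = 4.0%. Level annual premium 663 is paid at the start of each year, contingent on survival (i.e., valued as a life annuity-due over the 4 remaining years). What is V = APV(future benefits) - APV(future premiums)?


v = 1/(1+i) = 0.961538
APV(future benefits) per unit = sum_{k=0}^{3} k_p_x * q * v^(k+1) = 0.060203
APV(future benefits) = 235789 * 0.060203 = 14195.1962
Life annuity-due factor ä_{x:4} = sum_{k=0}^{3} k_p_x * v^k = 3.683005
APV(future premiums) = 663 * 3.683005 = 2441.8321
V = 14195.1962 - 2441.8321
= 11753.3641


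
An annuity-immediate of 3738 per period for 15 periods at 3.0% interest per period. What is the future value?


FV = PMT * ((1+i)^n - 1) / i
= 3738 * ((1.03)^15 - 1) / 0.03
= 3738 * (1.557967 - 1) / 0.03
= 69522.7401


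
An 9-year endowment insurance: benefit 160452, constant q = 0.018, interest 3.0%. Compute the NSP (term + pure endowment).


Term component = 21009.3118
Pure endowment = 9_p_x * v^9 * benefit = 0.849187 * 0.766417 * 160452 = 104427.1685
NSP = 125436.4803


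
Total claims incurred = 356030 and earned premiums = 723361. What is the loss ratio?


Loss ratio = claims / premiums
= 356030 / 723361
= 0.4922


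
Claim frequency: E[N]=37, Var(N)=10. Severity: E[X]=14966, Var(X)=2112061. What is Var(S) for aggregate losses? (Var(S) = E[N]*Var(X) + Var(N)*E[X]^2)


Var(S) = E[N]*Var(X) + Var(N)*E[X]^2
= 37*2112061 + 10*14966^2
= 78146257 + 2239811560
= 2.3180e+09


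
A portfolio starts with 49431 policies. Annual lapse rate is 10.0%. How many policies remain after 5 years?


remaining = initial * (1 - lapse)^years
= 49431 * (1 - 0.1)^5
= 49431 * 0.59049
= 29188.5112


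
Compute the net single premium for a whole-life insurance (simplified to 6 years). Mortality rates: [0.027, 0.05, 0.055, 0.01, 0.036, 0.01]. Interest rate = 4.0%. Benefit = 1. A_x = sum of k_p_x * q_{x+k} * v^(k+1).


v = 0.961538
Year 0: k_p_x=1.0, q=0.027, term=0.025962
Year 1: k_p_x=0.973, q=0.05, term=0.04498
Year 2: k_p_x=0.92435, q=0.055, term=0.045196
Year 3: k_p_x=0.873511, q=0.01, term=0.007467
Year 4: k_p_x=0.864776, q=0.036, term=0.025588
Year 5: k_p_x=0.833644, q=0.01, term=0.006588
A_x = 0.1558


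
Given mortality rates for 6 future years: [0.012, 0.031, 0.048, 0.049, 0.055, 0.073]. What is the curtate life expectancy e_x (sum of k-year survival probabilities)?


e_x = sum_{k=1}^{n} k_p_x
k_p_x values:
  1_p_x = 0.988
  2_p_x = 0.957372
  3_p_x = 0.911418
  4_p_x = 0.866759
  5_p_x = 0.819087
  6_p_x = 0.759294
e_x = 5.3019


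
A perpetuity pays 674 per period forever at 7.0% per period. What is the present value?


PV = PMT / i
= 674 / 0.07
= 9628.5714


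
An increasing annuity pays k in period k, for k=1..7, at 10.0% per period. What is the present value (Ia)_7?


(Ia)_n = sum_{k=1}^{n} k * v^k, v = 1/(1+i)
v = 0.909091
Sum computed term by term:
(Ia)_7 = 17.6315


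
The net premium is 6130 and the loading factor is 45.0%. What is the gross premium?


Gross = net * (1 + loading)
= 6130 * (1 + 0.45)
= 6130 * 1.45
= 8888.5


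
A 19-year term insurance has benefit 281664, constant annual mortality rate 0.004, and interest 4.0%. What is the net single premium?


NSP = benefit * sum_{k=0}^{n-1} k_p_x * q * v^(k+1)
With constant q=0.004, v=0.961538
Sum = 0.050924
NSP = 281664 * 0.050924
= 14343.3743


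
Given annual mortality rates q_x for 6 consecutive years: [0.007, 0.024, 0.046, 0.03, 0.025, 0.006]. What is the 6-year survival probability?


p_k = 1 - q_k for each year
Survival = product of (1 - q_k)
= 0.993 * 0.976 * 0.954 * 0.97 * 0.975 * 0.994
= 0.8692


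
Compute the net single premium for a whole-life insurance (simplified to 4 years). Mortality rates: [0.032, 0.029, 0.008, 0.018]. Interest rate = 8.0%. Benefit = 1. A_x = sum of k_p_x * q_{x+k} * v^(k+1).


v = 0.925926
Year 0: k_p_x=1.0, q=0.032, term=0.02963
Year 1: k_p_x=0.968, q=0.029, term=0.024067
Year 2: k_p_x=0.939928, q=0.008, term=0.005969
Year 3: k_p_x=0.932409, q=0.018, term=0.012336
A_x = 0.072


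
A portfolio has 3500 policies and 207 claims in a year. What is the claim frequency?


frequency = claims / policies
= 207 / 3500
= 0.0591


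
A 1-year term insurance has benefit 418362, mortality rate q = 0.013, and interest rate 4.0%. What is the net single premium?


NSP = benefit * q * v
v = 1/(1+i) = 0.961538
NSP = 418362 * 0.013 * 0.961538
= 5229.525


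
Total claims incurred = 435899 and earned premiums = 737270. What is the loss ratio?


Loss ratio = claims / premiums
= 435899 / 737270
= 0.5912


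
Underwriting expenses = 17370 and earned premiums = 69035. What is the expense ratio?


Expense ratio = expenses / premiums
= 17370 / 69035
= 0.2516


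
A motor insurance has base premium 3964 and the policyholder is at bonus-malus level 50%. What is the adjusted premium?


adjusted = base * BM_level / 100
= 3964 * 50 / 100
= 3964 * 0.5
= 1982.0


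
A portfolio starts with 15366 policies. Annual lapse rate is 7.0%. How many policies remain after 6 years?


remaining = initial * (1 - lapse)^years
= 15366 * (1 - 0.07)^6
= 15366 * 0.64699
= 9941.6512


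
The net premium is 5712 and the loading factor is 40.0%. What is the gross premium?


Gross = net * (1 + loading)
= 5712 * (1 + 0.4)
= 5712 * 1.4
= 7996.8


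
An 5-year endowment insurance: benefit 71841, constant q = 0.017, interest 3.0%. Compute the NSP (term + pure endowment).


Term component = 5411.6981
Pure endowment = 5_p_x * v^5 * benefit = 0.917841 * 0.862609 * 71841 = 56879.2465
NSP = 62290.9446


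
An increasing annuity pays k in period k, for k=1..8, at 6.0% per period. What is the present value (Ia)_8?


(Ia)_n = sum_{k=1}^{n} k * v^k, v = 1/(1+i)
v = 0.943396
Sum computed term by term:
(Ia)_8 = 26.0514


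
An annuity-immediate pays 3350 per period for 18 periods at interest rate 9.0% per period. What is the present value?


PV = PMT * (1 - (1+i)^(-n)) / i
= 3350 * (1 - (1+0.09)^(-18)) / 0.09
= 3350 * (1 - 0.211994) / 0.09
= 3350 * 8.755625
= 29331.3441


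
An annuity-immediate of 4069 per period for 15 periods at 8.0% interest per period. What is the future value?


FV = PMT * ((1+i)^n - 1) / i
= 4069 * ((1.08)^15 - 1) / 0.08
= 4069 * (3.172169 - 1) / 0.08
= 110481.9516


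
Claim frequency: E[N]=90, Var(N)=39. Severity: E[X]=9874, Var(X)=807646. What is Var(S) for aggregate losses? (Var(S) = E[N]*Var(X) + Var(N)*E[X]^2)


Var(S) = E[N]*Var(X) + Var(N)*E[X]^2
= 90*807646 + 39*9874^2
= 72688140 + 3802339164
= 3.8750e+09


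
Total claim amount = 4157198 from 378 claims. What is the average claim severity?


severity = total / number
= 4157198 / 378
= 10997.8783


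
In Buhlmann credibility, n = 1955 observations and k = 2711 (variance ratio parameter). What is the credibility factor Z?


Z = n / (n + k)
= 1955 / (1955 + 2711)
= 1955 / 4666
= 0.419


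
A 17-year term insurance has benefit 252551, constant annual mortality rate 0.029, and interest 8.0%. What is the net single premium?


NSP = benefit * sum_{k=0}^{n-1} k_p_x * q * v^(k+1)
With constant q=0.029, v=0.925926
Sum = 0.222454
NSP = 252551 * 0.222454
= 56181.0395


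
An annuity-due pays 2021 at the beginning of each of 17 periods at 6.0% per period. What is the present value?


PV_due = PMT * (1-(1+i)^(-n))/i * (1+i)
PV_immediate = 21174.5418
PV_due = 21174.5418 * 1.06
= 22445.0143


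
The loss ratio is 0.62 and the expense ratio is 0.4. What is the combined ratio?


Combined ratio = loss ratio + expense ratio
= 0.62 + 0.4
= 1.02


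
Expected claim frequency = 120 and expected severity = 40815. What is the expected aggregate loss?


E[S] = E[N] * E[X]
= 120 * 40815
= 4.8978e+06


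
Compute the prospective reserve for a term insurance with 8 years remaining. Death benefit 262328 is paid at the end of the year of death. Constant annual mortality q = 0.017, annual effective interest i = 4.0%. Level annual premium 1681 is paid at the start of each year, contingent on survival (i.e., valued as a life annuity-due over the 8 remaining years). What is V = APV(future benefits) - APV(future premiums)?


v = 1/(1+i) = 0.961538
APV(future benefits) per unit = sum_{k=0}^{7} k_p_x * q * v^(k+1) = 0.108254
APV(future benefits) = 262328 * 0.108254 = 28397.9335
Life annuity-due factor ä_{x:8} = sum_{k=0}^{7} k_p_x * v^k = 6.622569
APV(future premiums) = 1681 * 6.622569 = 11132.5389
V = 28397.9335 - 11132.5389
= 17265.3946


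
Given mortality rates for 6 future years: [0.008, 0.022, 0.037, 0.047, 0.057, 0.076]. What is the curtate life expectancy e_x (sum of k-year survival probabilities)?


e_x = sum_{k=1}^{n} k_p_x
k_p_x values:
  1_p_x = 0.992
  2_p_x = 0.970176
  3_p_x = 0.934279
  4_p_x = 0.890368
  5_p_x = 0.839617
  6_p_x = 0.775806
e_x = 5.4022


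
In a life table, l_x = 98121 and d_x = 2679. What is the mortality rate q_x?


q_x = d_x / l_x
= 2679 / 98121
= 0.0273


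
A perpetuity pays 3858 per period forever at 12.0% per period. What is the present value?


PV = PMT / i
= 3858 / 0.12
= 32150.0


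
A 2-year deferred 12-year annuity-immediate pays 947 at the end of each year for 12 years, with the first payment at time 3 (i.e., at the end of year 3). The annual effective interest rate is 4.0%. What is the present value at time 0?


PV at time 2 of the 12-year annuity-immediate:
a_n = 947 * (1-(1+0.04)^(-12))/0.04 = 8887.6649
Discount back 2 years to time 0:
PV = 8887.6649 * (1+0.04)^(-2)
= 8887.6649 * 0.924556
= 8217.1458


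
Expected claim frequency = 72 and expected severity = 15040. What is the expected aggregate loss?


E[S] = E[N] * E[X]
= 72 * 15040
= 1.0829e+06


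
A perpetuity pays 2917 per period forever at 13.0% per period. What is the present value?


PV = PMT / i
= 2917 / 0.13
= 22438.4615


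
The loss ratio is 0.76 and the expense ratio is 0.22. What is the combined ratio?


Combined ratio = loss ratio + expense ratio
= 0.76 + 0.22
= 0.98


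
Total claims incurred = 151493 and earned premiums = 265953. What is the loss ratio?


Loss ratio = claims / premiums
= 151493 / 265953
= 0.5696


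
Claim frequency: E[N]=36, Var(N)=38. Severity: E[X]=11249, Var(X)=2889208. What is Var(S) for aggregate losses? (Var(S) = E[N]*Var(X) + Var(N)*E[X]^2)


Var(S) = E[N]*Var(X) + Var(N)*E[X]^2
= 36*2889208 + 38*11249^2
= 104011488 + 4808520038
= 4.9125e+09


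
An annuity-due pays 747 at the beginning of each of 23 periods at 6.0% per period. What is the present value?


PV_due = PMT * (1-(1+i)^(-n))/i * (1+i)
PV_immediate = 9190.6241
PV_due = 9190.6241 * 1.06
= 9742.0615


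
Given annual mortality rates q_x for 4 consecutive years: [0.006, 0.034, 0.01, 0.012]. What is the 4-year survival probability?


p_k = 1 - q_k for each year
Survival = product of (1 - q_k)
= 0.994 * 0.966 * 0.99 * 0.988
= 0.9392


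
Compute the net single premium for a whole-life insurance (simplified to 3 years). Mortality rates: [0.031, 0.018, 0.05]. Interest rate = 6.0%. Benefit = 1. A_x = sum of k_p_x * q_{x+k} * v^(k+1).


v = 0.943396
Year 0: k_p_x=1.0, q=0.031, term=0.029245
Year 1: k_p_x=0.969, q=0.018, term=0.015523
Year 2: k_p_x=0.951558, q=0.05, term=0.039947
A_x = 0.0847


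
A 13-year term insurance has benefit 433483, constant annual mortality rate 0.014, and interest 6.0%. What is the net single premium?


NSP = benefit * sum_{k=0}^{n-1} k_p_x * q * v^(k+1)
With constant q=0.014, v=0.943396
Sum = 0.115344
NSP = 433483 * 0.115344
= 49999.8287


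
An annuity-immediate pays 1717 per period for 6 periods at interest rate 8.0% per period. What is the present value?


PV = PMT * (1 - (1+i)^(-n)) / i
= 1717 * (1 - (1+0.08)^(-6)) / 0.08
= 1717 * (1 - 0.63017) / 0.08
= 1717 * 4.62288
= 7937.4844


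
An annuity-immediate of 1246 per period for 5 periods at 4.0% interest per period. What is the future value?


FV = PMT * ((1+i)^n - 1) / i
= 1246 * ((1.04)^5 - 1) / 0.04
= 1246 * (1.216653 - 1) / 0.04
= 6748.7379


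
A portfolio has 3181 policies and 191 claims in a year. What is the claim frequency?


frequency = claims / policies
= 191 / 3181
= 0.06


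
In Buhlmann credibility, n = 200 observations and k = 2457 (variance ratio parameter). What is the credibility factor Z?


Z = n / (n + k)
= 200 / (200 + 2457)
= 200 / 2657
= 0.0753


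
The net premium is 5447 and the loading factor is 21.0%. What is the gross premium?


Gross = net * (1 + loading)
= 5447 * (1 + 0.21)
= 5447 * 1.21
= 6590.87


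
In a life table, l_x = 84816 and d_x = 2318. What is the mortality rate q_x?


q_x = d_x / l_x
= 2318 / 84816
= 0.0273


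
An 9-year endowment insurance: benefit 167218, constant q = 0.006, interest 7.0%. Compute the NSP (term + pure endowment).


Term component = 6399.3033
Pure endowment = 9_p_x * v^9 * benefit = 0.947278 * 0.543934 * 167218 = 86160.1577
NSP = 92559.461


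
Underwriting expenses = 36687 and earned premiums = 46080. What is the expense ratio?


Expense ratio = expenses / premiums
= 36687 / 46080
= 0.7962


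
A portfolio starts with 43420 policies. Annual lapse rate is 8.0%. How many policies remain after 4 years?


remaining = initial * (1 - lapse)^years
= 43420 * (1 - 0.08)^4
= 43420 * 0.716393
= 31105.7823


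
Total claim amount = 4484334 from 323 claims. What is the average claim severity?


severity = total / number
= 4484334 / 323
= 13883.387


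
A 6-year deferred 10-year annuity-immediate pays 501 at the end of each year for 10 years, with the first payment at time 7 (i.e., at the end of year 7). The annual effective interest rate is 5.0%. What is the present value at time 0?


PV at time 6 of the 10-year annuity-immediate:
a_n = 501 * (1-(1+0.05)^(-10))/0.05 = 3868.5892
Discount back 6 years to time 0:
PV = 3868.5892 * (1+0.05)^(-6)
= 3868.5892 * 0.746215
= 2886.8008


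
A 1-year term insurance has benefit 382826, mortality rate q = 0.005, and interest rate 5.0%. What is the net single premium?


NSP = benefit * q * v
v = 1/(1+i) = 0.952381
NSP = 382826 * 0.005 * 0.952381
= 1822.981


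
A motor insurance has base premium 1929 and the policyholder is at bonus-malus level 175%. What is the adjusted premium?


adjusted = base * BM_level / 100
= 1929 * 175 / 100
= 1929 * 1.75
= 3375.75


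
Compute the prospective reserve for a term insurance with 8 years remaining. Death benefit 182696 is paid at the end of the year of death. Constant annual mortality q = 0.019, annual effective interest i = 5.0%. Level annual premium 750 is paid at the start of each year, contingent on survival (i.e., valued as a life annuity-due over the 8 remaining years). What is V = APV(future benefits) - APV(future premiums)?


v = 1/(1+i) = 0.952381
APV(future benefits) per unit = sum_{k=0}^{7} k_p_x * q * v^(k+1) = 0.115501
APV(future benefits) = 182696 * 0.115501 = 21101.6524
Life annuity-due factor ä_{x:8} = sum_{k=0}^{7} k_p_x * v^k = 6.382975
APV(future premiums) = 750 * 6.382975 = 4787.231
V = 21101.6524 - 4787.231
= 16314.4214


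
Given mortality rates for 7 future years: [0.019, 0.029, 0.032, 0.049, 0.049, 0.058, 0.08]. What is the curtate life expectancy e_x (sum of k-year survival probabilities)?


e_x = sum_{k=1}^{n} k_p_x
k_p_x values:
  1_p_x = 0.981
  2_p_x = 0.952551
  3_p_x = 0.922069
  4_p_x = 0.876888
  5_p_x = 0.83392
  6_p_x = 0.785553
  7_p_x = 0.722709
e_x = 6.0747


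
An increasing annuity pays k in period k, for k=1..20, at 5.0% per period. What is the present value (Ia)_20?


(Ia)_n = sum_{k=1}^{n} k * v^k, v = 1/(1+i)
v = 0.952381
Sum computed term by term:
(Ia)_20 = 110.9506


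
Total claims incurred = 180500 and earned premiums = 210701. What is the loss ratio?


Loss ratio = claims / premiums
= 180500 / 210701
= 0.8567
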